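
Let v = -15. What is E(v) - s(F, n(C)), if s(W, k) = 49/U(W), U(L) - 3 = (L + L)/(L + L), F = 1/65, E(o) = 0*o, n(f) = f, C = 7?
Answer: -49/4 ≈ -12.250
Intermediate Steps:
E(o) = 0
F = 1/65 ≈ 0.015385
U(L) = 4 (U(L) = 3 + (L + L)/(L + L) = 3 + (2*L)/((2*L)) = 3 + (2*L)*(1/(2*L)) = 3 + 1 = 4)
s(W, k) = 49/4
E(v) - s(F, n(C)) = 0 - 1*49/4 = 0 - 49/4 = -49/4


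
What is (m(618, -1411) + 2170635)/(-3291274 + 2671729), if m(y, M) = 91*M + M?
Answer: -2040823/619545 ≈ -3.2941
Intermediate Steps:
m(y, M) = 92*M
(m(618, -1411) + 2170635)/(-3291274 + 2671729) = (92*(-1411) + 2170635)/(-3291274 + 2671729) = (-129812 + 2170635)/(-619545) = 2040823*(-1/619545) = -2040823/619545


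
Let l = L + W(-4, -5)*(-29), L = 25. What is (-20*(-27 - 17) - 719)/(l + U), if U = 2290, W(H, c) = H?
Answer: 161/2431 ≈ 0.066228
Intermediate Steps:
l = 141 (l = 25 - 4*(-29) = 25 + 116 = 141)
(-20*(-27 - 17) - 719)/(l + U) = (-20*(-27 - 17) - 719)/(141 + 2290) = (-20*(-44) - 719)/2431 = (880 - 719)*(1/2431) = 161*(1/2431) = 161/2431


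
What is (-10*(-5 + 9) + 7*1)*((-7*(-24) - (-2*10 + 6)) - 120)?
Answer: -2046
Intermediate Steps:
(-10*(-5 + 9) + 7*1)*((-7*(-24) - (-2*10 + 6)) - 120) = (-10*4 + 7)*((168 - (-20 + 6)) - 120) = (-40 + 7)*((168 - 1*(-14)) - 120) = -33*((168 + 14) - 120) = -33*(182 - 120) = -33*62 = -2046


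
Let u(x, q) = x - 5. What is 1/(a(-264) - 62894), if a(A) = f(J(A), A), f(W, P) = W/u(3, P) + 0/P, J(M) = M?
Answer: -1/62762 ≈ -1.5933e-5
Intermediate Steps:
u(x, q) = -5 + x
f(W, P) = -W/2 (f(W, P) = W/(-5 + 3) + 0/P = W/(-2) + 0 = W*(-1/2) + 0 = -W/2 + 0 = -W/2)
a(A) = -A/2
1/(a(-264) - 62894) = 1/(-1/2*(-264) - 62894) = 1/(132 - 62894) = 1/(-62762) = -1/62762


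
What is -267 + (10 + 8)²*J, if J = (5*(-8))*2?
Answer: -26187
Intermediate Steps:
J = -80 (J = -40*2 = -80)
-267 + (10 + 8)²*J = -267 + (10 + 8)²*(-80) = -267 + 18²*(-80) = -267 + 324*(-80) = -267 - 25920 = -26187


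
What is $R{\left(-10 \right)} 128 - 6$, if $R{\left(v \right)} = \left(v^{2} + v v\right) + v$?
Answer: $24314$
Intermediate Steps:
$R{\left(v \right)} = v + 2 v^{2}$ ($R{\left(v \right)} = \left(v^{2} + v^{2}\right) + v = 2 v^{2} + v = v + 2 v^{2}$)
$R{\left(-10 \right)} 128 - 6 = - 10 \left(1 + 2 \left(-10\right)\right) 128 - 6 = - 10 \left(1 - 20\right) 128 - 6 = \left(-10\right) \left(-19\right) 128 - 6 = 190 \cdot 128 - 6 = 24320 - 6 = 24314$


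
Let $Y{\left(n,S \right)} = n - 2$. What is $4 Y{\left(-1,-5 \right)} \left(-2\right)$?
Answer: $24$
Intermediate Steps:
$Y{\left(n,S \right)} = -2 + n$ ($Y{\left(n,S \right)} = n - 2 = -2 + n$)
$4 Y{\left(-1,-5 \right)} \left(-2\right) = 4 \left(-2 - 1\right) \left(-2\right) = 4 \left(-3\right) \left(-2\right) = \left(-12\right) \left(-2\right) = 24$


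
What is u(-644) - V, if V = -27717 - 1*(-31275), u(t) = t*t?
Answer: 411178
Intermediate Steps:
u(t) = t**2
V = 3558 (V = -27717 + 31275 = 3558)
u(-644) - V = (-644)**2 - 1*3558 = 414736 - 3558 = 411178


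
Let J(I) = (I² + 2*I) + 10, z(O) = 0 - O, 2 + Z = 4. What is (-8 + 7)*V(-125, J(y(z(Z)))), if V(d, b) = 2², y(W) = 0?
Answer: -4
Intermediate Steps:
Z = 2 (Z = -2 + 4 = 2)
z(O) = -O
J(I) = 10 + I² + 2*I
V(d, b) = 4
(-8 + 7)*V(-125, J(y(z(Z)))) = (-8 + 7)*4 = -1*4 = -4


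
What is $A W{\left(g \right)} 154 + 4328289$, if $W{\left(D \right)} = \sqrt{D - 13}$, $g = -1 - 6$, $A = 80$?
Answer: $4328289 + 24640 i \sqrt{5} \approx 4.3283 \cdot 10^{6} + 55097.0 i$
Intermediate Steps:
$g = -7$ ($g = -1 - 6 = -7$)
$W{\left(D \right)} = \sqrt{-13 + D}$
$A W{\left(g \right)} 154 + 4328289 = 80 \sqrt{-13 - 7} \cdot 154 + 4328289 = 80 \sqrt{-20} \cdot 154 + 4328289 = 80 \cdot 2 i \sqrt{5} \cdot 154 + 4328289 = 160 i \sqrt{5} \cdot 154 + 4328289 = 24640 i \sqrt{5} + 4328289 = 4328289 + 24640 i \sqrt{5}$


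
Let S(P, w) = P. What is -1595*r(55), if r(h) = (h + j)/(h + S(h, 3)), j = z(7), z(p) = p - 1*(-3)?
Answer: -1885/2 ≈ -942.50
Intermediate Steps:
z(p) = 3 + p (z(p) = p + 3 = 3 + p)
j = 10 (j = 3 + 7 = 10)
r(h) = (10 + h)/(2*h) (r(h) = (h + 10)/(h + h) = (10 + h)/((2*h)) = (10 + h)*(1/(2*h)) = (10 + h)/(2*h))
-1595*r(55) = -1595*(10 + 55)/(2*55) = -1595*65/(2*55) = -1595*13/22 = -1885/2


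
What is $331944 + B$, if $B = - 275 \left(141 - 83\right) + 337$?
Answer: $316331$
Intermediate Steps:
$B = -15613$ ($B = - 275 \left(141 - 83\right) + 337 = \left(-275\right) 58 + 337 = -15950 + 337 = -15613$)
$331944 + B = 331944 - 15613 = 316331$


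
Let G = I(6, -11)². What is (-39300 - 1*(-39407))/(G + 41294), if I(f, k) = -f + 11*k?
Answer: 107/57423 ≈ 0.0018634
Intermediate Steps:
G = 16129 (G = (-1*6 + 11*(-11))² = (-6 - 121)² = (-127)² = 16129)
(-39300 - 1*(-39407))/(G + 41294) = (-39300 - 1*(-39407))/(16129 + 41294) = (-39300 + 39407)/57423 = 107*(1/57423) = 107/57423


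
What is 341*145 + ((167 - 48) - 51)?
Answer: 49513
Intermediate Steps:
341*145 + ((167 - 48) - 51) = 49445 + (119 - 51) = 49445 + 68 = 49513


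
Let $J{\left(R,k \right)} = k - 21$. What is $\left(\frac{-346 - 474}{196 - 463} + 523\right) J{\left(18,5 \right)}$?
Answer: $- \frac{2247376}{267} \approx -8417.1$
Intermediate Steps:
$J{\left(R,k \right)} = -21 + k$
$\left(\frac{-346 - 474}{196 - 463} + 523\right) J{\left(18,5 \right)} = \left(\frac{-346 - 474}{196 - 463} + 523\right) \left(-21 + 5\right) = \left(- \frac{820}{-267} + 523\right) \left(-16\right) = \left(\left(-820\right) \left(- \frac{1}{267}\right) + 523\right) \left(-16\right) = \left(\frac{820}{267} + 523\right) \left(-16\right) = \frac{140461}{267} \left(-16\right) = - \frac{2247376}{267}$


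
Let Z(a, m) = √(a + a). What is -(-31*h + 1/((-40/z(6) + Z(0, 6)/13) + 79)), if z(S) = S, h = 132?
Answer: 887961/217 ≈ 4092.0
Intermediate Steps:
Z(a, m) = √2*√a (Z(a, m) = √(2*a) = √2*√a)
-(-31*h + 1/((-40/z(6) + Z(0, 6)/13) + 79)) = -(-31*132 + 1/((-40/6 + (√2*√0)/13) + 79)) = -(-4092 + 1/((-40*⅙ + (√2*0)*(1/13)) + 79)) = -(-4092 + 1/((-20/3 + 0*(1/13)) + 79)) = -(-4092 + 1/((-20/3 + 0) + 79)) = -(-4092 + 1/(-20/3 + 79)) = -(-4092 + 1/(217/3)) = -(-4092 + 3/217) = -1*(-887961/217) = 887961/217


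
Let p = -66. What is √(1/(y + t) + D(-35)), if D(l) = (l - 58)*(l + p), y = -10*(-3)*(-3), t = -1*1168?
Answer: √14865022394/1258 ≈ 96.917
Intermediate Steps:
t = -1168
y = -90 (y = 30*(-3) = -90)
D(l) = (-66 + l)*(-58 + l) (D(l) = (l - 58)*(l - 66) = (-58 + l)*(-66 + l) = (-66 + l)*(-58 + l))
√(1/(y + t) + D(-35)) = √(1/(-90 - 1168) + (3828 + (-35)² - 124*(-35))) = √(1/(-1258) + (3828 + 1225 + 4340)) = √(-1/1258 + 9393) = √(11816393/1258) = √14865022394/1258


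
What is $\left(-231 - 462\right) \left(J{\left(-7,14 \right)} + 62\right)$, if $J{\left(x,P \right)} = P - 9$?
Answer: $-46431$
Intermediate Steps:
$J{\left(x,P \right)} = -9 + P$
$\left(-231 - 462\right) \left(J{\left(-7,14 \right)} + 62\right) = \left(-231 - 462\right) \left(\left(-9 + 14\right) + 62\right) = - 693 \left(5 + 62\right) = \left(-693\right) 67 = -46431$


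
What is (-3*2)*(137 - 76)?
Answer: -366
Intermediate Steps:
(-3*2)*(137 - 76) = -6*61 = -366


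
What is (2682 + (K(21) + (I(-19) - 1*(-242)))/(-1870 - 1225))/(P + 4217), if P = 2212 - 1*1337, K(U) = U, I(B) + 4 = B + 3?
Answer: 8300547/15759740 ≈ 0.52669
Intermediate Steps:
I(B) = -1 + B (I(B) = -4 + (B + 3) = -4 + (3 + B) = -1 + B)
P = 875 (P = 2212 - 1337 = 875)
(2682 + (K(21) + (I(-19) - 1*(-242)))/(-1870 - 1225))/(P + 4217) = (2682 + (21 + ((-1 - 19) - 1*(-242)))/(-1870 - 1225))/(875 + 4217) = (2682 + (21 + (-20 + 242))/(-3095))/5092 = (2682 + (21 + 222)*(-1/3095))*(1/5092) = (2682 + 243*(-1/3095))*(1/5092) = (2682 - 243/3095)*(1/5092) = (8300547/3095)*(1/5092) = 8300547/15759740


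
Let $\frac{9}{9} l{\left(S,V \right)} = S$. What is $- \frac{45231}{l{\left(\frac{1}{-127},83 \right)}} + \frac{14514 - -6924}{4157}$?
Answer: $\frac{23879230347}{4157} \approx 5.7443 \cdot 10^{6}$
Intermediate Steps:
$l{\left(S,V \right)} = S$
$- \frac{45231}{l{\left(\frac{1}{-127},83 \right)}} + \frac{14514 - -6924}{4157} = - \frac{45231}{\frac{1}{-127}} + \frac{14514 - -6924}{4157} = - \frac{45231}{- \frac{1}{127}} + \left(14514 + 6924\right) \frac{1}{4157} = \left(-45231\right) \left(-127\right) + 21438 \cdot \frac{1}{4157} = 5744337 + \frac{21438}{4157} = \frac{23879230347}{4157}$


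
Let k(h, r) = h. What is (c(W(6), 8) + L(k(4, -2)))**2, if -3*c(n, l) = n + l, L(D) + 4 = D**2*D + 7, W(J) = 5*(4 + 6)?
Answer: 20449/9 ≈ 2272.1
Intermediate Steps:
W(J) = 50 (W(J) = 5*10 = 50)
L(D) = 3 + D**3 (L(D) = -4 + (D**2*D + 7) = -4 + (D**3 + 7) = -4 + (7 + D**3) = 3 + D**3)
c(n, l) = -l/3 - n/3 (c(n, l) = -(n + l)/3 = -(l + n)/3 = -l/3 - n/3)
(c(W(6), 8) + L(k(4, -2)))**2 = ((-1/3*8 - 1/3*50) + (3 + 4**3))**2 = ((-8/3 - 50/3) + (3 + 64))**2 = (-58/3 + 67)**2 = (143/3)**2 = 20449/9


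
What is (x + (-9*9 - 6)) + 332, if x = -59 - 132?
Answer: 54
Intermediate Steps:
x = -191
(x + (-9*9 - 6)) + 332 = (-191 + (-9*9 - 6)) + 332 = (-191 + (-81 - 6)) + 332 = (-191 - 87) + 332 = -278 + 332 = 54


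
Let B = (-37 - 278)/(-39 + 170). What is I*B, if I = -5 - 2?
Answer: 2205/131 ≈ 16.832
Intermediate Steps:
I = -7
B = -315/131 ≈ -2.4046
I*B = -7*(-315/131) = 2205/131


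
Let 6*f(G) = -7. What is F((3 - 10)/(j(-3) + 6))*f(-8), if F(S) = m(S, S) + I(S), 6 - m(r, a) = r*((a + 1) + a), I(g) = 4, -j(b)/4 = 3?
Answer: -385/54 ≈ -7.1296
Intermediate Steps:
j(b) = -12 (j(b) = -4*3 = -12)
f(G) = -7/6 (f(G) = (⅙)*(-7) = -7/6)
m(r, a) = 6 - r*(1 + 2*a) (m(r, a) = 6 - r*((a + 1) + a) = 6 - r*((1 + a) + a) = 6 - r*(1 + 2*a))
F(S) = 10 - S - 2*S² (F(S) = (6 - S - 2*S*S) + 4 = (6 - S - 2*S²) + 4 = 10 - S - 2*S²)
F((3 - 10)/(j(-3) + 6))*f(-8) = (10 - (3 - 10)/(-12 + 6) - 2*(3 - 10)²/(-12 + 6)²)*(-7/6) = (10 - (-7)/(-6) - 2*(-7/(-6))²)*(-7/6) = (10 - (-7)*(-1)/6 - 2*(-7*(-⅙))²)*(-7/6) = (10 - 1*7/6 - 2*(7/6)²)*(-7/6) = (10 - 7/6 - 2*49/36)*(-7/6) = (10 - 7/6 - 49/18)*(-7/6) = (55/9)*(-7/6) = -385/54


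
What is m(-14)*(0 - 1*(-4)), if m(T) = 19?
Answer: 76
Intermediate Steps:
m(-14)*(0 - 1*(-4)) = 19*(0 - 1*(-4)) = 19*(0 + 4) = 19*4 = 76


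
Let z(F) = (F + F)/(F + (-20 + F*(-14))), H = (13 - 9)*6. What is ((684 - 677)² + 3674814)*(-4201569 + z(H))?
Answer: -1281535852282257/83 ≈ -1.5440e+13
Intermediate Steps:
H = 24 (H = 4*6 = 24)
z(F) = 2*F/(-20 - 13*F) (z(F) = (2*F)/(F + (-20 - 14*F)) = (2*F)/(-20 - 13*F) = 2*F/(-20 - 13*F))
((684 - 677)² + 3674814)*(-4201569 + z(H)) = ((684 - 677)² + 3674814)*(-4201569 - 2*24/(20 + 13*24)) = (7² + 3674814)*(-4201569 - 2*24/(20 + 312)) = (49 + 3674814)*(-4201569 - 2*24/332) = 3674863*(-4201569 - 2*24*1/332) = 3674863*(-4201569 - 12/83) = 3674863*(-348730239/83) = -1281535852282257/83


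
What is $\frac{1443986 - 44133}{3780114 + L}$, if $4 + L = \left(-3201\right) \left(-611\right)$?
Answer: $\frac{1399853}{5735921} \approx 0.24405$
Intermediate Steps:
$L = 1955807$ ($L = -4 - -1955811 = -4 + 1955811 = 1955807$)
$\frac{1443986 - 44133}{3780114 + L} = \frac{1443986 - 44133}{3780114 + 1955807} = \frac{1399853}{5735921}$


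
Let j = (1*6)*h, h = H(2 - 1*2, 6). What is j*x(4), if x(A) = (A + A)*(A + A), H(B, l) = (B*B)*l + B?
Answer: 0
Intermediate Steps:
H(B, l) = B + l*B² (H(B, l) = B²*l + B = l*B² + B = B + l*B²)
h = 0 (h = (2 - 1*2)*(1 + (2 - 1*2)*6) = (2 - 2)*(1 + (2 - 2)*6) = 0*(1 + 0*6) = 0*(1 + 0) = 0*1 = 0)
x(A) = 4*A² (x(A) = (2*A)*(2*A) = 4*A²)
j = 0 (j = (1*6)*0 = 6*0 = 0)
j*x(4) = 0*(4*4²) = 0*(4*16) = 0*64 = 0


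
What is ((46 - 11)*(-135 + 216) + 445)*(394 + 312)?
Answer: 2315680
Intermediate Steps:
((46 - 11)*(-135 + 216) + 445)*(394 + 312) = (35*81 + 445)*706 = (2835 + 445)*706 = 3280*706 = 2315680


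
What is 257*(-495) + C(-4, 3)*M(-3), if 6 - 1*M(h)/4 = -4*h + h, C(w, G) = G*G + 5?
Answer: -127383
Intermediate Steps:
C(w, G) = 5 + G² (C(w, G) = G² + 5 = 5 + G²)
M(h) = 24 + 12*h (M(h) = 24 - 4*(-4*h + h) = 24 - (-12)*h = 24 + 12*h)
257*(-495) + C(-4, 3)*M(-3) = 257*(-495) + (5 + 3²)*(24 + 12*(-3)) = -127215 + (5 + 9)*(24 - 36) = -127215 + 14*(-12) = -127215 - 168 = -127383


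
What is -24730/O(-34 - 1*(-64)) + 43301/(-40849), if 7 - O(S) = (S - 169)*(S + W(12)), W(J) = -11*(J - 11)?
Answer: -562428409/54084076 ≈ -10.399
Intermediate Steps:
W(J) = 121 - 11*J (W(J) = -11*(-11 + J) = 121 - 11*J)
O(S) = 7 - (-169 + S)*(-11 + S) (O(S) = 7 - (S - 169)*(S + (121 - 11*12)) = 7 - (-169 + S)*(S + (121 - 132)) = 7 - (-169 + S)*(S - 11) = 7 - (-169 + S)*(-11 + S))
-24730/O(-34 - 1*(-64)) + 43301/(-40849) = -24730/(-1852 - (-34 - 1*(-64))**2 + 180*(-34 - 1*(-64))) + 43301/(-40849) = -24730/(-1852 - (-34 + 64)**2 + 180*(-34 + 64)) + 43301*(-1/40849) = -24730/(-1852 - 1*30**2 + 180*30) - 43301/40849 = -24730/(-1852 - 1*900 + 5400) - 43301/40849 = -24730/(-1852 - 900 + 5400) - 43301/40849 = -24730/2648 - 43301/40849 = -24730*1/2648 - 43301/40849 = -12365/1324 - 43301/40849 = -562428409/54084076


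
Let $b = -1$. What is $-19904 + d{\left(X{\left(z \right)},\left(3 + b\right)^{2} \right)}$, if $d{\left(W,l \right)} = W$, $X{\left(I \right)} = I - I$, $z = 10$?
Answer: $-19904$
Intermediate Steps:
$X{\left(I \right)} = 0$
$-19904 + d{\left(X{\left(z \right)},\left(3 + b\right)^{2} \right)} = -19904 + 0 = -19904$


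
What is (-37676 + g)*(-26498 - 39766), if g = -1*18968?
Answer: 3753458016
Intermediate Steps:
g = -18968
(-37676 + g)*(-26498 - 39766) = (-37676 - 18968)*(-26498 - 39766) = -56644*(-66264) = 3753458016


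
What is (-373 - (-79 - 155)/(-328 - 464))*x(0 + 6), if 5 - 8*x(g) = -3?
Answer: -16425/44 ≈ -373.30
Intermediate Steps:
x(g) = 1 (x(g) = 5/8 - 1/8*(-3) = 5/8 + 3/8 = 1)
(-373 - (-79 - 155)/(-328 - 464))*x(0 + 6) = (-373 - (-79 - 155)/(-328 - 464))*1 = (-373 - (-234)/(-792))*1 = (-373 - (-234)*(-1)/792)*1 = (-373 - 1*13/44)*1 = (-373 - 13/44)*1 = -16425/44*1 = -16425/44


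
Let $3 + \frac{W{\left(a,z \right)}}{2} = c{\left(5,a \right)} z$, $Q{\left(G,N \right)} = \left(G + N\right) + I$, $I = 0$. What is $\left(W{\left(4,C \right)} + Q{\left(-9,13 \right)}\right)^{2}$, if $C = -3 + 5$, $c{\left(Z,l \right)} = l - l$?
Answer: $4$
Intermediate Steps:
$c{\left(Z,l \right)} = 0$
$Q{\left(G,N \right)} = G + N$ ($Q{\left(G,N \right)} = \left(G + N\right) + 0 = G + N$)
$C = 2$
$W{\left(a,z \right)} = -6$ ($W{\left(a,z \right)} = -6 + 2 \cdot 0 z = -6 + 2 \cdot 0 = -6 + 0 = -6$)
$\left(W{\left(4,C \right)} + Q{\left(-9,13 \right)}\right)^{2} = \left(-6 + \left(-9 + 13\right)\right)^{2} = \left(-6 + 4\right)^{2} = \left(-2\right)^{2} = 4$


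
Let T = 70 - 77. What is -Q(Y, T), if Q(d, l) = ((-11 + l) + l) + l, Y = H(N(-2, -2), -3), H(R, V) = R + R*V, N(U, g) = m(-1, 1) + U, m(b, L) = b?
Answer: 32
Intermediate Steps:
T = -7
N(U, g) = -1 + U
Y = 6 (Y = (-1 - 2)*(1 - 3) = -3*(-2) = 6)
Q(d, l) = -11 + 3*l (Q(d, l) = (-11 + 2*l) + l = -11 + 3*l)
-Q(Y, T) = -(-11 + 3*(-7)) = -(-11 - 21) = -1*(-32) = 32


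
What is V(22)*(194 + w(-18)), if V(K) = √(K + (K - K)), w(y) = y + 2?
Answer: 178*√22 ≈ 834.89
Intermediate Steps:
w(y) = 2 + y
V(K) = √K (V(K) = √(K + 0) = √K)
V(22)*(194 + w(-18)) = √22*(194 + (2 - 18)) = √22*(194 - 16) = √22*178 = 178*√22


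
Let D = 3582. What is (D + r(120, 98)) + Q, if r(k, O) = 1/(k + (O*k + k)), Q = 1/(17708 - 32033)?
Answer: 8209944031/2292000 ≈ 3582.0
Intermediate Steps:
Q = -1/14325 (Q = 1/(-14325) = -1/14325 ≈ -6.9808e-5)
r(k, O) = 1/(2*k + O*k) (r(k, O) = 1/(k + (k + O*k)) = 1/(2*k + O*k))
(D + r(120, 98)) + Q = (3582 + 1/(120*(2 + 98))) - 1/14325 = (3582 + (1/120)/100) - 1/14325 = (3582 + (1/120)*(1/100)) - 1/14325 = (3582 + 1/12000) - 1/14325 = 42984001/12000 - 1/14325 = 8209944031/2292000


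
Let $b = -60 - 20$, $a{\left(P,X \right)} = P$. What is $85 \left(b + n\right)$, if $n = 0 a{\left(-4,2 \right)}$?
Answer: $-6800$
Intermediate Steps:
$n = 0$ ($n = 0 \left(-4\right) = 0$)
$b = -80$ ($b = -60 - 20 = -80$)
$85 \left(b + n\right) = 85 \left(-80 + 0\right) = 85 \left(-80\right) = -6800$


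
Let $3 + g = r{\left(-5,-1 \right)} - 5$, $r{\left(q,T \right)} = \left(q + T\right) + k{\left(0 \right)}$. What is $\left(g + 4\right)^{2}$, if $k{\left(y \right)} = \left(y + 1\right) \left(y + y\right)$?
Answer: $100$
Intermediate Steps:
$k{\left(y \right)} = 2 y \left(1 + y\right)$ ($k{\left(y \right)} = \left(1 + y\right) 2 y = 2 y \left(1 + y\right)$)
$r{\left(q,T \right)} = T + q$ ($r{\left(q,T \right)} = \left(q + T\right) + 2 \cdot 0 \left(1 + 0\right) = \left(T + q\right) + 2 \cdot 0 \cdot 1 = \left(T + q\right) + 0 = T + q$)
$g = -14$ ($g = -3 - 11 = -14$)
$\left(g + 4\right)^{2} = \left(-14 + 4\right)^{2} = \left(-10\right)^{2} = 100$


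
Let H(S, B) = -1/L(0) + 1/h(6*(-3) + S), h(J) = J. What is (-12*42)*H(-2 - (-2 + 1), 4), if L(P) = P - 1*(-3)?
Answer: 3696/19 ≈ 194.53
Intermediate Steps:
L(P) = 3 + P (L(P) = P + 3 = 3 + P)
H(S, B) = -1/3 + 1/(-18 + S) (H(S, B) = -1/(3 + 0) + 1/(6*(-3) + S) = -1/3 + 1/(-18 + S))
(-12*42)*H(-2 - (-2 + 1), 4) = (-12*42)*((21 - (-2 - (-2 + 1)))/(3*(-18 + (-2 - (-2 + 1))))) = -168*(21 - (-2 - 1*(-1)))/(-18 + (-2 - 1*(-1))) = -168*(21 - (-2 + 1))/(-18 + (-2 + 1)) = -168*(21 - 1*(-1))/(-18 - 1) = -168*(21 + 1)/(-19) = -168*(-1)*22/19 = -504*(-22/57) = 3696/19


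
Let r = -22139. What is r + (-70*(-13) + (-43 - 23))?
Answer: -21295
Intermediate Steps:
r + (-70*(-13) + (-43 - 23)) = -22139 + (-70*(-13) + (-43 - 23)) = -22139 + (910 - 66) = -22139 + 844 = -21295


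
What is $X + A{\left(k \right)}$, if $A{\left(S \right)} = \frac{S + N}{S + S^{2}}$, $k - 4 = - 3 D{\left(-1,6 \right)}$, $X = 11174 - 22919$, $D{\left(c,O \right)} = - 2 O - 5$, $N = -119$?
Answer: $- \frac{4521833}{385} \approx -11745.0$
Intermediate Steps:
$D{\left(c,O \right)} = -5 - 2 O$
$X = -11745$
$k = 55$ ($k = 4 - 3 \left(-5 - 12\right) = 4 - -51 = 4 + 51 = 55$)
$A{\left(S \right)} = \frac{-119 + S}{S + S^{2}}$ ($A{\left(S \right)} = \frac{S - 119}{S + S^{2}} = \frac{-119 + S}{S + S^{2}}$)
$X + A{\left(k \right)} = -11745 + \frac{-119 + 55}{55 \left(1 + 55\right)} = -11745 + \frac{1}{55} \cdot \frac{1}{56} \left(-64\right) = -11745 - \frac{8}{385} = - \frac{4521833}{385}$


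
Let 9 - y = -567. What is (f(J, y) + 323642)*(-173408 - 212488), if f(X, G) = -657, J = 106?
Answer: -124638619560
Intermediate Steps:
y = 576 (y = 9 - 1*(-567) = 9 + 567 = 576)
(f(J, y) + 323642)*(-173408 - 212488) = (-657 + 323642)*(-173408 - 212488) = 322985*(-385896) = -124638619560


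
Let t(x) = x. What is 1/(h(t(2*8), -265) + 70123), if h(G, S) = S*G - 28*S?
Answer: 1/73303 ≈ 1.3642e-5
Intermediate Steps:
h(G, S) = -28*S + G*S (h(G, S) = G*S - 28*S = -28*S + G*S)
1/(h(t(2*8), -265) + 70123) = 1/(-265*(-28 + 2*8) + 70123) = 1/(-265*(-28 + 16) + 70123) = 1/(-265*(-12) + 70123) = 1/(3180 + 70123) = 1/73303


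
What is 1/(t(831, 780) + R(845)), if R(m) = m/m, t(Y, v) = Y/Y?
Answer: 1/2 ≈ 0.50000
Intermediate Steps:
t(Y, v) = 1
R(m) = 1
1/(t(831, 780) + R(845)) = 1/(1 + 1) = 1/2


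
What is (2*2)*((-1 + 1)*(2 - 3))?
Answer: 0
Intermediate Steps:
(2*2)*((-1 + 1)*(2 - 3)) = 4*(0*(-1)) = 4*0 = 0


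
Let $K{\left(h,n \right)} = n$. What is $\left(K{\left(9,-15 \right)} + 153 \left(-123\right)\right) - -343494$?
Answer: $324660$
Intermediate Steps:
$\left(K{\left(9,-15 \right)} + 153 \left(-123\right)\right) - -343494 = \left(-15 + 153 \left(-123\right)\right) - -343494 = \left(-15 - 18819\right) + 343494 = -18834 + 343494 = 324660$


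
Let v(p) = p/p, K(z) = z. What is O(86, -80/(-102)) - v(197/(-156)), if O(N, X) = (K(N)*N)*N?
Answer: 636055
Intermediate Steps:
v(p) = 1
O(N, X) = N³ (O(N, X) = (N*N)*N = N²*N = N³)
O(86, -80/(-102)) - v(197/(-156)) = 86³ - 1*1 = 636056 - 1 = 636055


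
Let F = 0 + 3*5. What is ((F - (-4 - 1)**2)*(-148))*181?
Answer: 267880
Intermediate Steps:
F = 15 (F = 0 + 15 = 15)
((F - (-4 - 1)**2)*(-148))*181 = ((15 - (-4 - 1)**2)*(-148))*181 = ((15 - 1*(-5)**2)*(-148))*181 = ((15 - 1*25)*(-148))*181 = ((15 - 25)*(-148))*181 = -10*(-148)*181 = 1480*181 = 267880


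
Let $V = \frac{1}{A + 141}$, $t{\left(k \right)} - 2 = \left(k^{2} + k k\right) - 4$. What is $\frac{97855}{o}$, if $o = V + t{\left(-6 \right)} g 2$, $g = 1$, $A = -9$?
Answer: $\frac{12916860}{18481} \approx 698.93$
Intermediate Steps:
$t{\left(k \right)} = -2 + 2 k^{2}$ ($t{\left(k \right)} = 2 - \left(4 - k^{2} - k k\right) = 2 + \left(\left(k^{2} + k^{2}\right) - 4\right) = 2 + \left(2 k^{2} - 4\right) = 2 + \left(-4 + 2 k^{2}\right) = -2 + 2 k^{2}$)
$V = \frac{1}{132}$ ($V = \frac{1}{-9 + 141} = \frac{1}{132} \approx 0.0075758$)
$o = \frac{18481}{132}$ ($o = \frac{1}{132} + \left(-2 + 2 \left(-6\right)^{2}\right) 1 \cdot 2 = \frac{1}{132} + \left(-2 + 2 \cdot 36\right) 2 = \frac{1}{132} + \left(-2 + 72\right) 2 = \frac{1}{132} + 70 \cdot 2 = \frac{1}{132} + 140 = \frac{18481}{132} \approx 140.01$)
$\frac{97855}{o} = \frac{97855}{\frac{18481}{132}} = 97855 \cdot \frac{132}{18481} = \frac{12916860}{18481}$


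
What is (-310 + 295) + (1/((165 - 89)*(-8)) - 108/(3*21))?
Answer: -71143/4256 ≈ -16.716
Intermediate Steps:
(-310 + 295) + (1/((165 - 89)*(-8)) - 108/(3*21)) = -15 + (-1/8/76 - 108/63) = -15 + ((1/76)*(-1/8) - 108*1/63) = -15 + (-1/608 - 12/7) = -15 - 7303/4256 = -71143/4256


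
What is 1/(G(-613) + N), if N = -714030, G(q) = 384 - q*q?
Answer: -1/1089415 ≈ -9.1792e-7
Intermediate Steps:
G(q) = 384 - q**2
1/(G(-613) + N) = 1/((384 - 1*(-613)**2) - 714030) = 1/((384 - 1*375769) - 714030) = 1/((384 - 375769) - 714030) = 1/(-375385 - 714030) = 1/(-1089415) = -1/1089415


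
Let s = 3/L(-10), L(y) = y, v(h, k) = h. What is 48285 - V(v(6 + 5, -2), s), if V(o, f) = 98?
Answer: 48187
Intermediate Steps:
s = -3/10 (s = 3/(-10) = 3*(-1/10) = -3/10 ≈ -0.30000)
48285 - V(v(6 + 5, -2), s) = 48285 - 1*98 = 48285 - 98 = 48187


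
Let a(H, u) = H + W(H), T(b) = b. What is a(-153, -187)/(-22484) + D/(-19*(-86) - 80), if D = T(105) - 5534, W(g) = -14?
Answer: -8700437/2495724 ≈ -3.4861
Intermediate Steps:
D = -5429 (D = 105 - 5534 = -5429)
a(H, u) = -14 + H (a(H, u) = H - 14 = -14 + H)
a(-153, -187)/(-22484) + D/(-19*(-86) - 80) = (-14 - 153)/(-22484) - 5429/(-19*(-86) - 80) = -167*(-1/22484) - 5429/(1634 - 80) = 167/22484 - 5429/1554 = -8700437/2495724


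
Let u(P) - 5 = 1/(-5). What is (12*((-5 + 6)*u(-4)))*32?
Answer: 9216/5 ≈ 1843.2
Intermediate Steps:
u(P) = 24/5 (u(P) = 5 + 1/(-5) = 5 - ⅕ = 24/5)
(12*((-5 + 6)*u(-4)))*32 = (12*((-5 + 6)*(24/5)))*32 = (12*(1*(24/5)))*32 = (12*(24/5))*32 = (288/5)*32 = 9216/5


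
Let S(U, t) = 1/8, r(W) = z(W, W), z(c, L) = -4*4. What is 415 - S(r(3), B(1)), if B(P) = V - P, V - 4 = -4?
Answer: 3319/8 ≈ 414.88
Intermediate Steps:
z(c, L) = -16
V = 0 (V = 4 - 4 = 0)
r(W) = -16
B(P) = -P (B(P) = 0 - P = -P)
S(U, t) = ⅛
415 - S(r(3), B(1)) = 415 - 1*⅛ = 415 - ⅛ = 3319/8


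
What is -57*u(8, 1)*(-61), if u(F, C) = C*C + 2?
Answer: 10431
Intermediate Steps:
u(F, C) = 2 + C² (u(F, C) = C² + 2 = 2 + C²)
-57*u(8, 1)*(-61) = -57*(2 + 1²)*(-61) = -57*(2 + 1)*(-61) = -57*3*(-61) = -171*(-61) = 10431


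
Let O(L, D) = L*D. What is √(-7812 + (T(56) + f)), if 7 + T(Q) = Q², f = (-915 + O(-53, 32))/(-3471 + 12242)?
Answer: 2*I*√1838204879/1253 ≈ 68.435*I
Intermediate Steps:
O(L, D) = D*L
f = -373/1253 (f = (-915 + 32*(-53))/(-3471 + 12242) = (-915 - 1696)/8771 = -2611*1/8771 = -373/1253 ≈ -0.29769)
T(Q) = -7 + Q²
√(-7812 + (T(56) + f)) = √(-7812 + ((-7 + 56²) - 373/1253)) = √(-7812 + ((-7 + 3136) - 373/1253)) = √(-7812 + (3129 - 373/1253)) = √(-7812 + 3920264/1253) = √(-5868172/1253) = 2*I*√1838204879/1253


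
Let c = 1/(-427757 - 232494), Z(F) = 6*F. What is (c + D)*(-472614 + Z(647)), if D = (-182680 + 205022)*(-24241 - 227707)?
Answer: 1742074139504253266844/660251 ≈ 2.6385e+15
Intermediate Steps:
c = -1/660251 (c = 1/(-660251) = -1/660251 ≈ -1.5146e-6)
D = -5629022216 (D = 22342*(-251948) = -5629022216)
(c + D)*(-472614 + Z(647)) = (-1/660251 - 5629022216)*(-472614 + 6*647) = -3716567547136217*(-472614 + 3882)/660251 = -3716567547136217/660251*(-468732) = 1742074139504253266844/660251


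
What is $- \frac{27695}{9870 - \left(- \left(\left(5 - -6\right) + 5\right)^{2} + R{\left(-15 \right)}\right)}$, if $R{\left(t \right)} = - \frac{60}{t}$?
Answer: $- \frac{27695}{10122} \approx -2.7361$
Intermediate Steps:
$- \frac{27695}{9870 - \left(- \left(\left(5 - -6\right) + 5\right)^{2} + R{\left(-15 \right)}\right)} = - \frac{27695}{9870 + \left(\left(\left(5 - -6\right) + 5\right)^{2} - - \frac{60}{-15}\right)} = - \frac{27695}{9870 + \left(\left(\left(5 + 6\right) + 5\right)^{2} - \left(-60\right) \left(- \frac{1}{15}\right)\right)} = - \frac{27695}{9870 + \left(\left(11 + 5\right)^{2} - 4\right)} = - \frac{27695}{9870 - \left(4 - 16^{2}\right)} = - \frac{27695}{9870 + \left(256 - 4\right)} = - \frac{27695}{9870 + 252} = - \frac{27695}{10122}$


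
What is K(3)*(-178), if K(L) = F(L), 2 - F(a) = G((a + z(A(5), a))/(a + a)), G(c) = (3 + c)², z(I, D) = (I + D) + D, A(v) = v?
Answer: 42364/9 ≈ 4707.1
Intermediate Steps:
z(I, D) = I + 2*D (z(I, D) = (D + I) + D = I + 2*D)
F(a) = 2 - (3 + (5 + 3*a)/(2*a))² (F(a) = 2 - (3 + (a + (5 + 2*a))/(a + a))² = 2 - (3 + (5 + 3*a)/((2*a)))² = 2 - (3 + (5 + 3*a)*(1/(2*a)))² = 2 - (3 + (5 + 3*a)/(2*a))²)
K(L) = 2 - (5 + 9*L)²/(4*L²)
K(3)*(-178) = (2 - ¼*(5 + 9*3)²/3²)*(-178) = (2 - ¼*⅑*(5 + 27)²)*(-178) = (2 - ¼*⅑*32²)*(-178) = (2 - ¼*⅑*1024)*(-178) = (2 - 256/9)*(-178) = -238/9*(-178) = 42364/9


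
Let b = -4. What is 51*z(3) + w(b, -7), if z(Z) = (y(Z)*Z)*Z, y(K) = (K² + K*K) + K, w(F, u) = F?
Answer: 9635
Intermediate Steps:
y(K) = K + 2*K² (y(K) = (K² + K²) + K = 2*K² + K = K + 2*K²)
z(Z) = Z³*(1 + 2*Z) (z(Z) = ((Z*(1 + 2*Z))*Z)*Z = (Z²*(1 + 2*Z))*Z = Z³*(1 + 2*Z))
51*z(3) + w(b, -7) = 51*(3³*(1 + 2*3)) - 4 = 51*(27*(1 + 6)) - 4 = 51*(27*7) - 4 = 51*189 - 4 = 9639 - 4 = 9635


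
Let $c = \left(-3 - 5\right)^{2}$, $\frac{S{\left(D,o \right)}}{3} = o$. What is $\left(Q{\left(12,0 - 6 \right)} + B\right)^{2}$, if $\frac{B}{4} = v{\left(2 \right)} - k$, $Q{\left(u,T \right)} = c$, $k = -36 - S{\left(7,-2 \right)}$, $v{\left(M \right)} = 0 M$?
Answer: $33856$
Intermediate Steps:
$v{\left(M \right)} = 0$
$S{\left(D,o \right)} = 3 o$
$c = 64$ ($c = \left(-8\right)^{2} = 64$)
$k = -30$ ($k = -36 - 3 \left(-2\right) = -36 - -6 = -36 + 6 = -30$)
$Q{\left(u,T \right)} = 64$
$B = 120$ ($B = 4 \left(0 - -30\right) = 4 \left(0 + 30\right) = 4 \cdot 30 = 120$)
$\left(Q{\left(12,0 - 6 \right)} + B\right)^{2} = \left(64 + 120\right)^{2} = 184^{2} = 33856$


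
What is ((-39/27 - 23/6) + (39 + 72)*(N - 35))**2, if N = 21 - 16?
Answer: 3604201225/324 ≈ 1.1124e+7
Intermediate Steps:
N = 5
((-39/27 - 23/6) + (39 + 72)*(N - 35))**2 = ((-39/27 - 23/6) + (39 + 72)*(5 - 35))**2 = ((-39*1/27 - 23*1/6) + 111*(-30))**2 = ((-13/9 - 23/6) - 3330)**2 = (-95/18 - 3330)**2 = (-60035/18)**2 = 3604201225/324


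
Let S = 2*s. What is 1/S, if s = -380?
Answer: -1/760 ≈ -0.0013158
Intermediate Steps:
S = -760 (S = 2*(-380) = -760)
1/S = 1/(-760) = -1/760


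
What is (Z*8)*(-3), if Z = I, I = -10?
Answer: 240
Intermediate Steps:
Z = -10
(Z*8)*(-3) = -10*8*(-3) = -80*(-3) = 240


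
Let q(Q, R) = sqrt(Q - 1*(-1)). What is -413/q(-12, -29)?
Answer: 413*I*sqrt(11)/11 ≈ 124.52*I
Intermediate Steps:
q(Q, R) = sqrt(1 + Q) (q(Q, R) = sqrt(Q + 1) = sqrt(1 + Q))
-413/q(-12, -29) = -413/sqrt(1 - 12) = -413*(-I*sqrt(11)/11) = -(-413)*I*sqrt(11)/11 = 413*I*sqrt(11)/11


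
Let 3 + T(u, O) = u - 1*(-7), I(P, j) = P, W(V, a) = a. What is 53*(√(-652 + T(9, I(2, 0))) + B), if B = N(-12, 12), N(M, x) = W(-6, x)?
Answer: 636 + 159*I*√71 ≈ 636.0 + 1339.8*I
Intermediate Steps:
N(M, x) = x
T(u, O) = 4 + u (T(u, O) = -3 + (u - 1*(-7)) = -3 + (u + 7) = -3 + (7 + u) = 4 + u)
B = 12
53*(√(-652 + T(9, I(2, 0))) + B) = 53*(√(-652 + (4 + 9)) + 12) = 53*(√(-652 + 13) + 12) = 53*(√(-639) + 12) = 53*(3*I*√71 + 12) = 53*(12 + 3*I*√71) = 636 + 159*I*√71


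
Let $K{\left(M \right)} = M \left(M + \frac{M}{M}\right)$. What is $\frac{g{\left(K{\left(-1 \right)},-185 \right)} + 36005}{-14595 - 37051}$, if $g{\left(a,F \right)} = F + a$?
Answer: $- \frac{17910}{25823} \approx -0.69357$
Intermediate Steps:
$K{\left(M \right)} = M \left(1 + M\right)$ ($K{\left(M \right)} = M \left(M + 1\right) = M \left(1 + M\right)$)
$\frac{g{\left(K{\left(-1 \right)},-185 \right)} + 36005}{-14595 - 37051} = \frac{\left(-185 - \left(1 - 1\right)\right) + 36005}{-14595 - 37051} = \frac{\left(-185 - 0\right) + 36005}{-51646} = \left(\left(-185 + 0\right) + 36005\right) \left(- \frac{1}{51646}\right) = \left(-185 + 36005\right) \left(- \frac{1}{51646}\right) = 35820 \left(- \frac{1}{51646}\right) = - \frac{17910}{25823}$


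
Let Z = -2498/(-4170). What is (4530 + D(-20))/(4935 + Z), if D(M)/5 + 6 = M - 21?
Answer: 8955075/10290724 ≈ 0.87021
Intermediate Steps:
D(M) = -135 + 5*M (D(M) = -30 + 5*(M - 21) = -30 + 5*(-21 + M) = -30 + (-105 + 5*M) = -135 + 5*M)
Z = 1249/2085 (Z = -2498*(-1/4170) = 1249/2085 ≈ 0.59904)
(4530 + D(-20))/(4935 + Z) = (4530 + (-135 + 5*(-20)))/(4935 + 1249/2085) = (4530 + (-135 - 100))/(10290724/2085) = (4530 - 235)*(2085/10290724) = 4295*(2085/10290724) = 8955075/10290724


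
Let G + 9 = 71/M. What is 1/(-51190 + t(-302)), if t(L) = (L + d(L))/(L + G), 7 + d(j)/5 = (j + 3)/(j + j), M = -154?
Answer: -14485430/741493603619 ≈ -1.9535e-5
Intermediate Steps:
G = -1457/154 (G = -9 + 71/(-154) = -9 + 71*(-1/154) = -9 - 71/154 = -1457/154 ≈ -9.4610)
d(j) = -35 + 5*(3 + j)/(2*j) (d(j) = -35 + 5*((j + 3)/(j + j)) = -35 + 5*((3 + j)/((2*j))) = -35 + 5*((3 + j)*(1/(2*j))) = -35 + 5*((3 + j)/(2*j)) = -35 + 5*(3 + j)/(2*j))
t(L) = (L + 5*(3 - 13*L)/(2*L))/(-1457/154 + L) (t(L) = (L + 5*(3 - 13*L)/(2*L))/(L - 1457/154) = (L + 5*(3 - 13*L)/(2*L))/(-1457/154 + L))
1/(-51190 + t(-302)) = 1/(-51190 + 77*(-15 - 2*(-302)**2 + 65*(-302))/(-302*(1457 - 154*(-302)))) = 1/(-51190 + 77*(-1/302)*(-15 - 2*91204 - 19630)/(1457 + 46508)) = 1/(-51190 + 77*(-1/302)*(-15 - 182408 - 19630)/47965) = 1/(-51190 + 77*(-1/302)*(1/47965)*(-202053)) = 1/(-51190 + 15558081/14485430) = 1/(-741493603619/14485430) = -14485430/741493603619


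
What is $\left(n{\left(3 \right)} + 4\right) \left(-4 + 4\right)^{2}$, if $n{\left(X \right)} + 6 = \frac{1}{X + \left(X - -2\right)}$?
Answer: $0$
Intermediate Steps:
$n{\left(X \right)} = -6 + \frac{1}{2 + 2 X}$ ($n{\left(X \right)} = -6 + \frac{1}{X + \left(X - -2\right)} = -6 + \frac{1}{X + \left(X + 2\right)} = -6 + \frac{1}{X + \left(2 + X\right)} = -6 + \frac{1}{2 + 2 X}$)
$\left(n{\left(3 \right)} + 4\right) \left(-4 + 4\right)^{2} = \left(\frac{-11 - 36}{2 \left(1 + 3\right)} + 4\right) \left(-4 + 4\right)^{2} = \left(\frac{-11 - 36}{2 \cdot 4} + 4\right) 0^{2} = \left(\frac{1}{2} \cdot \frac{1}{4} \left(-47\right) + 4\right) 0 = \left(- \frac{47}{8} + 4\right) 0 = \left(- \frac{15}{8}\right) 0 = 0$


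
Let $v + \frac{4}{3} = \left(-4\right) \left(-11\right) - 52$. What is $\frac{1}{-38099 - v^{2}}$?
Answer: $- \frac{9}{343675} \approx -2.6188 \cdot 10^{-5}$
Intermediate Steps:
$v = - \frac{28}{3}$ ($v = - \frac{4}{3} - 8 = - \frac{28}{3} \approx -9.3333$)
$\frac{1}{-38099 - v^{2}} = \frac{1}{-38099 - \left(- \frac{28}{3}\right)^{2}} = \frac{1}{-38099 - \frac{784}{9}} = \frac{1}{- \frac{343675}{9}} = - \frac{9}{343675}$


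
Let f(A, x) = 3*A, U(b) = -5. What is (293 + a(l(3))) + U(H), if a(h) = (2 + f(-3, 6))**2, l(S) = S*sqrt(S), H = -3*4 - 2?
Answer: 337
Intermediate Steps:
H = -14 (H = -12 - 2 = -14)
l(S) = S**(3/2)
a(h) = 49 (a(h) = (2 + 3*(-3))**2 = (2 - 9)**2 = (-7)**2 = 49)
(293 + a(l(3))) + U(H) = (293 + 49) - 5 = 342 - 5 = 337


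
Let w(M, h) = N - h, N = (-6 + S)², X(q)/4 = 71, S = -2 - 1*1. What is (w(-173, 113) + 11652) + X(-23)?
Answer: 11904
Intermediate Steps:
S = -3 (S = -2 - 1 = -3)
X(q) = 284 (X(q) = 4*71 = 284)
N = 81 (N = (-6 - 3)² = (-9)² = 81)
w(M, h) = 81 - h
(w(-173, 113) + 11652) + X(-23) = ((81 - 1*113) + 11652) + 284 = ((81 - 113) + 11652) + 284 = (-32 + 11652) + 284 = 11620 + 284 = 11904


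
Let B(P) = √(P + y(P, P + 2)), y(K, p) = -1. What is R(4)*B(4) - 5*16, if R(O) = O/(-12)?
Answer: -80 - √3/3 ≈ -80.577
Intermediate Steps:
B(P) = √(-1 + P) (B(P) = √(P - 1) = √(-1 + P))
R(O) = -O/12 (R(O) = O*(-1/12) = -O/12)
R(4)*B(4) - 5*16 = (-1/12*4)*√(-1 + 4) - 5*16 = -√3/3 - 80 = -80 - √3/3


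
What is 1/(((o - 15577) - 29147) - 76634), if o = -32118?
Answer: -1/153476 ≈ -6.5157e-6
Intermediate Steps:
1/(((o - 15577) - 29147) - 76634) = 1/(((-32118 - 15577) - 29147) - 76634) = 1/((-47695 - 29147) - 76634) = 1/(-76842 - 76634) = 1/(-153476) = -1/153476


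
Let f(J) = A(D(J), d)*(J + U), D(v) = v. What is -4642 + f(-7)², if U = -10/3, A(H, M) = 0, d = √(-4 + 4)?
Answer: -4642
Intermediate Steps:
d = 0 (d = √0 = 0)
U = -10/3 (U = -10*⅓ = -10/3 ≈ -3.3333)
f(J) = 0 (f(J) = 0*(J - 10/3) = 0*(-10/3 + J) = 0)
-4642 + f(-7)² = -4642 + 0² = -4642 + 0 = -4642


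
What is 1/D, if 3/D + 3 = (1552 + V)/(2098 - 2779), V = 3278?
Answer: -2291/681 ≈ -3.3642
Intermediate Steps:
D = -681/2291 (D = 3/(-3 + (1552 + 3278)/(2098 - 2779)) = 3/(-3 + 4830/(-681)) = 3/(-3 + 4830*(-1/681)) = 3/(-3 - 1610/227) = 3/(-2291/227) = 3*(-227/2291) = -681/2291 ≈ -0.29725)
1/D = 1/(-681/2291) = -2291/681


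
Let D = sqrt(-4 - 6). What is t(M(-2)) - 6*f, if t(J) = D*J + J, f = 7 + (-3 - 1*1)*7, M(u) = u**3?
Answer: 118 - 8*I*sqrt(10) ≈ 118.0 - 25.298*I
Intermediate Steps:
D = I*sqrt(10) (D = sqrt(-10) = I*sqrt(10) ≈ 3.1623*I)
f = -21 (f = 7 + (-3 - 1)*7 = 7 - 4*7 = 7 - 28 = -21)
t(J) = J + I*J*sqrt(10) (t(J) = (I*sqrt(10))*J + J = I*J*sqrt(10) + J = J + I*J*sqrt(10))
t(M(-2)) - 6*f = (-2)**3*(1 + I*sqrt(10)) - 6*(-21) = -8*(1 + I*sqrt(10)) + 126 = (-8 - 8*I*sqrt(10)) + 126 = 118 - 8*I*sqrt(10)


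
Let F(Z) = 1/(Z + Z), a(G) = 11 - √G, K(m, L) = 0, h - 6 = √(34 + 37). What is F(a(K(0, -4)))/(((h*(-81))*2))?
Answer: 1/20790 - √71/124740 ≈ -1.9450e-5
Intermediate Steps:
h = 6 + √71 (h = 6 + √(34 + 37) = 6 + √71 ≈ 14.426)
F(Z) = 1/(2*Z)
F(a(K(0, -4)))/(((h*(-81))*2)) = (1/(2*(11 - √0)))/((((6 + √71)*(-81))*2)) = (1/(2*(11 - 1*0)))/(((-486 - 81*√71)*2)) = (1/(2*(11 + 0)))/(-972 - 162*√71) = ((½)/11)/(-972 - 162*√71) = ((½)*(1/11))/(-972 - 162*√71) = 1/(22*(-972 - 162*√71))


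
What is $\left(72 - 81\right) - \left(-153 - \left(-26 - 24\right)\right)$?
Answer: $94$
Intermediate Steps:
$\left(72 - 81\right) - \left(-153 - \left(-26 - 24\right)\right) = -9 - \left(-153 - \left(-26 - 24\right)\right) = -9 - \left(-153 - -50\right) = -9 - \left(-153 + 50\right) = -9 - -103 = -9 + 103 = 94$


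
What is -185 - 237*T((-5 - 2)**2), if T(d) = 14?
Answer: -3503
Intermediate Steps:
-185 - 237*T((-5 - 2)**2) = -185 - 237*14 = -185 - 3318 = -3503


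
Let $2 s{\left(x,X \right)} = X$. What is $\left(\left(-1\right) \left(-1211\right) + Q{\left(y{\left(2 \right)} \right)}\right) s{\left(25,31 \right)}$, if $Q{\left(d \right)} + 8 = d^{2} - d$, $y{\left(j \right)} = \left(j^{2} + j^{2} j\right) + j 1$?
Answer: $\frac{42935}{2} \approx 21468.0$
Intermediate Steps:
$s{\left(x,X \right)} = \frac{X}{2}$
$y{\left(j \right)} = j + j^{2} + j^{3}$ ($y{\left(j \right)} = \left(j^{2} + j^{3}\right) + j = j + j^{2} + j^{3}$)
$Q{\left(d \right)} = -8 + d^{2} - d$ ($Q{\left(d \right)} = -8 + \left(d^{2} - d\right) = -8 + d^{2} - d$)
$\left(\left(-1\right) \left(-1211\right) + Q{\left(y{\left(2 \right)} \right)}\right) s{\left(25,31 \right)} = \left(\left(-1\right) \left(-1211\right) - \left(8 - 4 \left(1 + 2 + 2^{2}\right)^{2} + 2 \left(1 + 2 + 2^{2}\right)\right)\right) \frac{1}{2} \cdot 31 = \left(1211 - \left(8 - 4 \left(1 + 2 + 4\right)^{2} + 2 \left(1 + 2 + 4\right)\right)\right) \frac{31}{2} = \left(1211 - \left(8 - 196 + 14\right)\right) \frac{31}{2} = \left(1211 - \left(22 - 196\right)\right) \frac{31}{2} = \left(1211 - -174\right) \frac{31}{2} = \left(1211 + 174\right) \frac{31}{2} = 1385 \cdot \frac{31}{2} = \frac{42935}{2}$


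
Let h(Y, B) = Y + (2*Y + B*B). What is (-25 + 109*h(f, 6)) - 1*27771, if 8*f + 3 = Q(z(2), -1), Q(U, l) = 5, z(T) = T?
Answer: -95161/4 ≈ -23790.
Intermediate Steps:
f = ¼ (f = -3/8 + (⅛)*5 = -3/8 + 5/8 = ¼ ≈ 0.25000)
h(Y, B) = B² + 3*Y (h(Y, B) = Y + (2*Y + B²) = Y + (B² + 2*Y) = B² + 3*Y)
(-25 + 109*h(f, 6)) - 1*27771 = (-25 + 109*(6² + 3*(¼))) - 1*27771 = (-25 + 109*(36 + ¾)) - 27771 = (-25 + 109*(147/4)) - 27771 = (-25 + 16023/4) - 27771 = 15923/4 - 27771 = -95161/4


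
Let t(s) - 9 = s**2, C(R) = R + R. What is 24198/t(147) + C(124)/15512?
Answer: 7931680/6986217 ≈ 1.1353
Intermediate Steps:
C(R) = 2*R
t(s) = 9 + s**2
24198/t(147) + C(124)/15512 = 24198/(9 + 147**2) + (2*124)/15512 = 24198/(9 + 21609) + 248*(1/15512) = 24198/21618 + 31/1939 = 24198*(1/21618) + 31/1939 = 4033/3603 + 31/1939 = 7931680/6986217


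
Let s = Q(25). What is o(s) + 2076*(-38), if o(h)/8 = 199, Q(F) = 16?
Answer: -77296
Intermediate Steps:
s = 16
o(h) = 1592 (o(h) = 8*199 = 1592)
o(s) + 2076*(-38) = 1592 + 2076*(-38) = 1592 - 78888 = -77296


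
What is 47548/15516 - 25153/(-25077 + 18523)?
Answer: 175475885/25422966 ≈ 6.9023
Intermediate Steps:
47548/15516 - 25153/(-25077 + 18523) = 47548*(1/15516) - 25153/(-6554) = 11887/3879 - 25153*(-1/6554) = 11887/3879 + 25153/6554 = 175475885/25422966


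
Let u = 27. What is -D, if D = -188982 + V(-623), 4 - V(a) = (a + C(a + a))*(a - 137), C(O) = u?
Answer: 641938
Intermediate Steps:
C(O) = 27
V(a) = 4 - (-137 + a)*(27 + a) (V(a) = 4 - (a + 27)*(a - 137) = 4 - (27 + a)*(-137 + a) = 4 - (-137 + a)*(27 + a))
D = -641938 (D = -188982 + (3703 - 1*(-623)² + 110*(-623)) = -188982 + (3703 - 1*388129 - 68530) = -188982 + (3703 - 388129 - 68530) = -188982 - 452956 = -641938)
-D = -1*(-641938) = 641938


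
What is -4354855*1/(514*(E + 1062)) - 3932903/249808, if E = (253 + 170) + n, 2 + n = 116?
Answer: -166164443573/7896680688 ≈ -21.042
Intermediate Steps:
n = 114 (n = -2 + 116 = 114)
E = 537 (E = (253 + 170) + 114 = 423 + 114 = 537)
-4354855*1/(514*(E + 1062)) - 3932903/249808 = -4354855*1/(514*(537 + 1062)) - 3932903/249808 = -4354855/(1599*514) - 3932903*1/249808 = -4354855/821886 - 302531/19216 = -166164443573/7896680688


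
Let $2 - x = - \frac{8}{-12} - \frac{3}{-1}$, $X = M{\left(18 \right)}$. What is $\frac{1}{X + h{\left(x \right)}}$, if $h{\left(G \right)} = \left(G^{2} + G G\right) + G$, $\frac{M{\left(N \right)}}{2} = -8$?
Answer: $- \frac{9}{109} \approx -0.082569$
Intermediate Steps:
$M{\left(N \right)} = -16$ ($M{\left(N \right)} = 2 \left(-8\right) = -16$)
$X = -16$
$x = - \frac{5}{3}$ ($x = 2 - \left(- \frac{8}{-12} - \frac{3}{-1}\right) = 2 - \left(\left(-8\right) \left(- \frac{1}{12}\right) - -3\right) = 2 - \left(\frac{2}{3} + 3\right) = 2 - \frac{11}{3} = - \frac{5}{3} \approx -1.6667$)
$h{\left(G \right)} = G + 2 G^{2}$ ($h{\left(G \right)} = \left(G^{2} + G^{2}\right) + G = 2 G^{2} + G = G + 2 G^{2}$)
$\frac{1}{X + h{\left(x \right)}} = \frac{1}{-16 - \frac{5 \left(1 + 2 \left(- \frac{5}{3}\right)\right)}{3}} = \frac{1}{-16 - \frac{5 \left(1 - \frac{10}{3}\right)}{3}} = \frac{1}{-16 - - \frac{35}{9}} = \frac{1}{-16 + \frac{35}{9}} = \frac{1}{- \frac{109}{9}} = - \frac{9}{109}$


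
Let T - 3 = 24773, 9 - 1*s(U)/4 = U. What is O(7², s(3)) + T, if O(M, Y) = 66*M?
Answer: 28010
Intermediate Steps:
s(U) = 36 - 4*U
T = 24776 (T = 3 + 24773 = 24776)
O(7², s(3)) + T = 66*7² + 24776 = 66*49 + 24776 = 3234 + 24776 = 28010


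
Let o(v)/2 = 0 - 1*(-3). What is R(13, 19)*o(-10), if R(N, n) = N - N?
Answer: 0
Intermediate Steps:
R(N, n) = 0
o(v) = 6 (o(v) = 2*(0 - 1*(-3)) = 2*(0 + 3) = 2*3 = 6)
R(13, 19)*o(-10) = 0*6 = 0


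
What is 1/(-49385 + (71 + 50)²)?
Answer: -1/34744 ≈ -2.8782e-5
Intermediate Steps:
1/(-49385 + (71 + 50)²) = 1/(-49385 + 121²) = 1/(-49385 + 14641) = 1/(-34744) = -1/34744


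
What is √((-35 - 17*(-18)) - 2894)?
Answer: I*√2623 ≈ 51.215*I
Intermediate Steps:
√((-35 - 17*(-18)) - 2894) = √((-35 + 306) - 2894) = √(271 - 2894) = √(-2623) = I*√2623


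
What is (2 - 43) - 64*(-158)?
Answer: 10071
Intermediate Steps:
(2 - 43) - 64*(-158) = -41 + 10112 = 10071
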